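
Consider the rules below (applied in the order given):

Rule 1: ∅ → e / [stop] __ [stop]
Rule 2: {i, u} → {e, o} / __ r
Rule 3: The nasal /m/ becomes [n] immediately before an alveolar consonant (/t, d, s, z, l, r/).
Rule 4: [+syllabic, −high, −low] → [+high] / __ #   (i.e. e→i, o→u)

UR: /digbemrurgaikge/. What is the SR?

digebenrorgaikegi

Rule 1 (stop-cluster e-epenthesis): /g/ and /b/ form a stop–stop cluster, so [e] is inserted between them. /k/ and /g/ form a stop–stop cluster, so [e] is inserted between them. /digbemrurgaikge/ → digebemrurgaikege.
Rule 2 (pre-rhotic lowering): /u/ is a high vowel immediately before /r/, so it lowers to [o]. /digebemrurgaikege/ → digebemrorgaikege.
Rule 3 (nasal place assimilation): /m/ precedes the alveolar consonant /r/, so it assimilates in place to [n]. /digebemrorgaikege/ → digebenrorgaikege.
Rule 4 (final vowel raising): /e/ is a mid vowel in word-final position, so it raises to [i]. /digebenrorgaikege/ → digebenrorgaikegi.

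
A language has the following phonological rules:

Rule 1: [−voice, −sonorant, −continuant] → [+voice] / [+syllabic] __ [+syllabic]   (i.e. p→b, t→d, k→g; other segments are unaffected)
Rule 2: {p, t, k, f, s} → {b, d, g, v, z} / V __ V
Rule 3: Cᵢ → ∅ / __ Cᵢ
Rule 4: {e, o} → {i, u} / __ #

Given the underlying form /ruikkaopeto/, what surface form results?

Rule 1 (intervocalic voicing): /p/ is a voiceless stop between vowels /o/ and /e/, so it voices to [b]. /t/ is a voiceless stop between vowels /e/ and /o/, so it voices to [d]. /ruikkaopeto/ → ruikkaobedo.
Rule 2 (intervocalic voicing): no segment meets the environment; /ruikkaobedo/ is unchanged.
Rule 3 (degemination): /kk/ is a geminate; the first /k/ deletes. /ruikkaobedo/ → ruikaobedo.
Rule 4 (final vowel raising): /o/ is a mid vowel in word-final position, so it raises to [u]. /ruikaobedo/ → ruikaobedu.

ruikaobedu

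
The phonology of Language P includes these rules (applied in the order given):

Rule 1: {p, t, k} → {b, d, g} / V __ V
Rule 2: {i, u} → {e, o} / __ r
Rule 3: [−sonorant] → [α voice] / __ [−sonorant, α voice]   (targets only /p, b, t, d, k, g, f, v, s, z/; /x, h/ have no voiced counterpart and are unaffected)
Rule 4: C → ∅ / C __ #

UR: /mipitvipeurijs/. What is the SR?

mibidvibeorij

Rule 1 (intervocalic voicing): /p/ is a voiceless stop between vowels /i/ and /i/, so it voices to [b]. /p/ is a voiceless stop between vowels /i/ and /e/, so it voices to [b]. /mipitvipeurijs/ → mibitvibeurijs.
Rule 2 (pre-rhotic lowering): /u/ is a high vowel immediately before /r/, so it lowers to [o]. /mibitvibeurijs/ → mibitvibeorijs.
Rule 3 (regressive voicing assimilation): /t/ precedes the voiced obstruent /v/, so it voices to [d] by assimilation. /mibitvibeorijs/ → mibidvibeorijs.
Rule 4 (final cluster simplification): /s/ is the second consonant of a word-final cluster /js/, so it deletes. /mibidvibeorijs/ → mibidvibeorij.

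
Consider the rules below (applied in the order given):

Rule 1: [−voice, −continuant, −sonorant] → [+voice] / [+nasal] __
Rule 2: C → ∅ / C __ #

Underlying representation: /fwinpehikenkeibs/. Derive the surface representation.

Rule 1 (post-nasal voicing): /p/ is a voiceless stop immediately after the nasal /n/, so it voices to [b]. /k/ is a voiceless stop immediately after the nasal /n/, so it voices to [g]. /fwinpehikenkeibs/ → fwinbehikengeibs.
Rule 2 (final cluster simplification): /s/ is the second consonant of a word-final cluster /bs/, so it deletes. /fwinbehikengeibs/ → fwinbehikengeib.

fwinbehikengeib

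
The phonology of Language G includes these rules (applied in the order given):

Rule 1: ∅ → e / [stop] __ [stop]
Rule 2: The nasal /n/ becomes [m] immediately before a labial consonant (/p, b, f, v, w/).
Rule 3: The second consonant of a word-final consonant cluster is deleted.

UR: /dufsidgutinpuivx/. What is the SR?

dufsidegutimpuiv

Rule 1 (stop-cluster e-epenthesis): /d/ and /g/ form a stop–stop cluster, so [e] is inserted between them. /dufsidgutinpuivx/ → dufsidegutinpuivx.
Rule 2 (nasal place assimilation): /n/ precedes the labial consonant /p/, so it assimilates in place to [m]. /dufsidegutinpuivx/ → dufsidegutimpuivx.
Rule 3 (final cluster simplification): /x/ is the second consonant of a word-final cluster /vx/, so it deletes. /dufsidegutimpuivx/ → dufsidegutimpuiv.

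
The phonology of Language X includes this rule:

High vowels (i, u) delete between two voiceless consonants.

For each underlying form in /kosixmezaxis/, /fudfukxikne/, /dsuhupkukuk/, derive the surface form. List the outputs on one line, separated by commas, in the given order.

kosxmezaxs, fudfkxkne, dshpkkk

/kosixmezaxis/: /i/ is a high vowel flanked by voiceless consonants /s/ and /x/, so it deletes. /i/ is a high vowel flanked by voiceless consonants /x/ and /s/, so it deletes. → [kosxmezaxs].
/fudfukxikne/: /u/ is a high vowel flanked by voiceless consonants /f/ and /k/, so it deletes. /i/ is a high vowel flanked by voiceless consonants /x/ and /k/, so it deletes. → [fudfkxkne].
/dsuhupkukuk/: /u/ is a high vowel flanked by voiceless consonants /s/ and /h/, so it deletes. /u/ is a high vowel flanked by voiceless consonants /h/ and /p/, so it deletes. /u/ is a high vowel flanked by voiceless consonants /k/ and /k/, so it deletes. /u/ is a high vowel flanked by voiceless consonants /k/ and /k/, so it deletes. → [dshpkkk].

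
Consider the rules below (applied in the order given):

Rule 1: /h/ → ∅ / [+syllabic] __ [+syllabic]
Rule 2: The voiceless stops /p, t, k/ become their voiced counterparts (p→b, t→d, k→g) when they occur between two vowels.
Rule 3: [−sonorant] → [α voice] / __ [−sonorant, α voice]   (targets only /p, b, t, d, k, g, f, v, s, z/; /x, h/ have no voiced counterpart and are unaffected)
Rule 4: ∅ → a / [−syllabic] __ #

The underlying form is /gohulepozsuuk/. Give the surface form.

Rule 1 (intervocalic h-deletion): /h/ occurs between vowels /o/ and /u/, so it deletes. /gohulepozsuuk/ → goulepozsuuk.
Rule 2 (intervocalic voicing): /p/ is a voiceless stop between vowels /e/ and /o/, so it voices to [b]. /goulepozsuuk/ → goulebozsuuk.
Rule 3 (regressive voicing assimilation): /z/ precedes the voiceless obstruent /s/, so it devoices to [s] by assimilation. /goulebozsuuk/ → goulebossuuk.
Rule 4 (final a-epenthesis): the form ends in the consonant /k/, so [a] is inserted word-finally. /goulebossuuk/ → goulebossuuka.

goulebossuuka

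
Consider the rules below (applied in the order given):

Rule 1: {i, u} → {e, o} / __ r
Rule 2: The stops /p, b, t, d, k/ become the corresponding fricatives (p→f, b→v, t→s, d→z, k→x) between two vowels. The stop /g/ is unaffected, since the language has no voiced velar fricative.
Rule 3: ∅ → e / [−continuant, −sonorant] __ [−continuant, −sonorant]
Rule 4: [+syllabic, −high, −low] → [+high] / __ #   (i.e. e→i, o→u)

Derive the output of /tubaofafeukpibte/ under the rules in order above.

tuvaofafeukepibeti

Rule 1 (pre-rhotic lowering): no segment meets the environment; /tubaofafeukpibte/ is unchanged.
Rule 2 (intervocalic spirantization): /b/ is a stop between vowels /u/ and /a/, so it spirantizes to the fricative [v]. /tubaofafeukpibte/ → tuvaofafeukpibte.
Rule 3 (stop-cluster e-epenthesis): /k/ and /p/ form a stop–stop cluster, so [e] is inserted between them. /b/ and /t/ form a stop–stop cluster, so [e] is inserted between them. /tuvaofafeukpibte/ → tuvaofafeukepibete.
Rule 4 (final vowel raising): /e/ is a mid vowel in word-final position, so it raises to [i]. /tuvaofafeukepibete/ → tuvaofafeukepibeti.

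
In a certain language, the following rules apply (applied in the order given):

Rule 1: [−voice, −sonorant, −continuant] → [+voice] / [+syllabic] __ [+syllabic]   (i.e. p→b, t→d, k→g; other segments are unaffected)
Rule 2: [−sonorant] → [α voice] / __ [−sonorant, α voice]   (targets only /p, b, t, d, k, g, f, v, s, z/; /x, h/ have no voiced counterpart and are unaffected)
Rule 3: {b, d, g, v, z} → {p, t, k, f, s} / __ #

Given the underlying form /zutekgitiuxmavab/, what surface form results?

Rule 1 (intervocalic voicing): /t/ is a voiceless stop between vowels /u/ and /e/, so it voices to [d]. /t/ is a voiceless stop between vowels /i/ and /i/, so it voices to [d]. /zutekgitiuxmavab/ → zudekgidiuxmavab.
Rule 2 (regressive voicing assimilation): /k/ precedes the voiced obstruent /g/, so it voices to [g] by assimilation. /zudekgidiuxmavab/ → zudeggidiuxmavab.
Rule 3 (final devoicing): /b/ is a voiced obstruent in word-final position, so it devoices to [p]. /zudeggidiuxmavab/ → zudeggidiuxmavap.

zudeggidiuxmavap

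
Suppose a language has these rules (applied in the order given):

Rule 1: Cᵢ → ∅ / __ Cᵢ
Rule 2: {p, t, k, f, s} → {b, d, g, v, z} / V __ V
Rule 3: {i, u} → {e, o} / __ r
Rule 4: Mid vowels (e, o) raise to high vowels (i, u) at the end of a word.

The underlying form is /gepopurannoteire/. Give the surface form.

geboboranodeeri

Rule 1 (degemination): /nn/ is a geminate; the first /n/ deletes. /gepopurannoteire/ → gepopuranoteire.
Rule 2 (intervocalic voicing): /p/ is a voiceless obstruent between vowels /e/ and /o/, so it voices to [b]. /p/ is a voiceless obstruent between vowels /o/ and /u/, so it voices to [b]. /t/ is a voiceless obstruent between vowels /o/ and /e/, so it voices to [d]. /gepopuranoteire/ → geboburanodeire.
Rule 3 (pre-rhotic lowering): /u/ is a high vowel immediately before /r/, so it lowers to [o]. /i/ is a high vowel immediately before /r/, so it lowers to [e]. /geboburanodeire/ → geboboranodeere.
Rule 4 (final vowel raising): /e/ is a mid vowel in word-final position, so it raises to [i]. /geboboranodeere/ → geboboranodeeri.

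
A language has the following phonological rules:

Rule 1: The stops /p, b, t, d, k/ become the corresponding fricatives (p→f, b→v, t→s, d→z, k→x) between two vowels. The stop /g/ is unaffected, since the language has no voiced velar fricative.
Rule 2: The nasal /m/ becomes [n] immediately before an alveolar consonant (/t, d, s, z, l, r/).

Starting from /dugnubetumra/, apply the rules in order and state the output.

dugnuvesunra

Rule 1 (intervocalic spirantization): /b/ is a stop between vowels /u/ and /e/, so it spirantizes to the fricative [v]. /t/ is a stop between vowels /e/ and /u/, so it spirantizes to the fricative [s]. /dugnubetumra/ → dugnuvesumra.
Rule 2 (nasal place assimilation): /m/ precedes the alveolar consonant /r/, so it assimilates in place to [n]. /dugnuvesumra/ → dugnuvesunra.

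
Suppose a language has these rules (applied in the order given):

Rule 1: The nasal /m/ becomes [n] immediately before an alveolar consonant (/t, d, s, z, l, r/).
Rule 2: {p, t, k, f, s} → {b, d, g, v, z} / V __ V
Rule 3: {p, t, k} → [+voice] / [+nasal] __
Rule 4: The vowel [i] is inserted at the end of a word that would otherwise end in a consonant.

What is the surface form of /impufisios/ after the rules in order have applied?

imbuviziosi

Rule 1 (nasal place assimilation): no segment meets the environment; /impufisios/ is unchanged.
Rule 2 (intervocalic voicing): /f/ is a voiceless obstruent between vowels /u/ and /i/, so it voices to [v]. /s/ is a voiceless obstruent between vowels /i/ and /i/, so it voices to [z]. /impufisios/ → impuvizios.
Rule 3 (post-nasal voicing): /p/ is a voiceless stop immediately after the nasal /m/, so it voices to [b]. /impuvizios/ → imbuvizios.
Rule 4 (final i-epenthesis): the form ends in the consonant /s/, so [i] is inserted word-finally. /imbuvizios/ → imbuviziosi.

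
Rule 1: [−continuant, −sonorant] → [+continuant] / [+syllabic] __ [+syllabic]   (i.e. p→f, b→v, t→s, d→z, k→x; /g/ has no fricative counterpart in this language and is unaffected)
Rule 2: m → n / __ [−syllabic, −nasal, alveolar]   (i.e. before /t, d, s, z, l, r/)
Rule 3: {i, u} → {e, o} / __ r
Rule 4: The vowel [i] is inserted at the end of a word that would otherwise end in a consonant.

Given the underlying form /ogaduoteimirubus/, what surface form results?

ogazuoseimeruvusi

Rule 1 (intervocalic spirantization): /d/ is a stop between vowels /a/ and /u/, so it spirantizes to the fricative [z]. /t/ is a stop between vowels /o/ and /e/, so it spirantizes to the fricative [s]. /b/ is a stop between vowels /u/ and /u/, so it spirantizes to the fricative [v]. /ogaduoteimirubus/ → ogazuoseimiruvus.
Rule 2 (nasal place assimilation): no segment meets the environment; /ogazuoseimiruvus/ is unchanged.
Rule 3 (pre-rhotic lowering): /i/ is a high vowel immediately before /r/, so it lowers to [e]. /ogazuoseimiruvus/ → ogazuoseimeruvus.
Rule 4 (final i-epenthesis): the form ends in the consonant /s/, so [i] is inserted word-finally. /ogazuoseimeruvus/ → ogazuoseimeruvusi.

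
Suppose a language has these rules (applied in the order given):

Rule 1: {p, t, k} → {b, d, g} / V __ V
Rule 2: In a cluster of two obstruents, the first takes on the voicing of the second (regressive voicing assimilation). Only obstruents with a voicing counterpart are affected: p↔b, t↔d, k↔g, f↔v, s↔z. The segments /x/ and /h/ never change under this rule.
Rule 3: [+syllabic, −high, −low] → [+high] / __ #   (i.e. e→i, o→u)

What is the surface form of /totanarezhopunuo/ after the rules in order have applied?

todanareshobunuu

Rule 1 (intervocalic voicing): /t/ is a voiceless stop between vowels /o/ and /a/, so it voices to [d]. /p/ is a voiceless stop between vowels /o/ and /u/, so it voices to [b]. /totanarezhopunuo/ → todanarezhobunuo.
Rule 2 (regressive voicing assimilation): /z/ precedes the voiceless obstruent /h/, so it devoices to [s] by assimilation. /todanarezhobunuo/ → todanareshobunuo.
Rule 3 (final vowel raising): /o/ is a mid vowel in word-final position, so it raises to [u]. /todanareshobunuo/ → todanareshobunuu.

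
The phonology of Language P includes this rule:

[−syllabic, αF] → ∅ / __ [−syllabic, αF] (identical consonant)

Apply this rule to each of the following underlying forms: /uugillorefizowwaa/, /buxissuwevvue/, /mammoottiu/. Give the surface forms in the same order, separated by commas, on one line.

uugilorefizowaa, buxisuwevue, mamootiu

/uugillorefizowwaa/: /ll/ is a geminate; the first /l/ deletes. /ww/ is a geminate; the first /w/ deletes. → [uugilorefizowaa].
/buxissuwevvue/: /ss/ is a geminate; the first /s/ deletes. /vv/ is a geminate; the first /v/ deletes. → [buxisuwevue].
/mammoottiu/: /mm/ is a geminate; the first /m/ deletes. /tt/ is a geminate; the first /t/ deletes. → [mamootiu].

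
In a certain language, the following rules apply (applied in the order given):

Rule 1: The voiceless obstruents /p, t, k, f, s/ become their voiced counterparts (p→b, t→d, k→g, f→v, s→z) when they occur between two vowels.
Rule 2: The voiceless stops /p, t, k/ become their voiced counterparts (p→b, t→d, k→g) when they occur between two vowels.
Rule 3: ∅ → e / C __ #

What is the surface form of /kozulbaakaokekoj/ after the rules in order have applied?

Rule 1 (intervocalic voicing): /k/ is a voiceless obstruent between vowels /a/ and /a/, so it voices to [g]. /k/ is a voiceless obstruent between vowels /o/ and /e/, so it voices to [g]. /k/ is a voiceless obstruent between vowels /e/ and /o/, so it voices to [g]. /kozulbaakaokekoj/ → kozulbaagaogegoj.
Rule 2 (intervocalic voicing): no segment meets the environment; /kozulbaagaogegoj/ is unchanged.
Rule 3 (final e-epenthesis): the form ends in the consonant /j/, so [e] is inserted word-finally. /kozulbaagaogegoj/ → kozulbaagaogegoje.

kozulbaagaogegoje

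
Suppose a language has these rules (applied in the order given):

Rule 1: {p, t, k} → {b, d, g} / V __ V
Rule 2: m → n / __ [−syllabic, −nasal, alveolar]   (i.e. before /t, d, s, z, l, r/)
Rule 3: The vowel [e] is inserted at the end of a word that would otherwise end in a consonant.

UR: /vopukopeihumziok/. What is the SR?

Rule 1 (intervocalic voicing): /p/ is a voiceless stop between vowels /o/ and /u/, so it voices to [b]. /k/ is a voiceless stop between vowels /u/ and /o/, so it voices to [g]. /p/ is a voiceless stop between vowels /o/ and /e/, so it voices to [b]. /vopukopeihumziok/ → vobugobeihumziok.
Rule 2 (nasal place assimilation): /m/ precedes the alveolar consonant /z/, so it assimilates in place to [n]. /vobugobeihumziok/ → vobugobeihunziok.
Rule 3 (final e-epenthesis): the form ends in the consonant /k/, so [e] is inserted word-finally. /vobugobeihunziok/ → vobugobeihunzioke.

vobugobeihunzioke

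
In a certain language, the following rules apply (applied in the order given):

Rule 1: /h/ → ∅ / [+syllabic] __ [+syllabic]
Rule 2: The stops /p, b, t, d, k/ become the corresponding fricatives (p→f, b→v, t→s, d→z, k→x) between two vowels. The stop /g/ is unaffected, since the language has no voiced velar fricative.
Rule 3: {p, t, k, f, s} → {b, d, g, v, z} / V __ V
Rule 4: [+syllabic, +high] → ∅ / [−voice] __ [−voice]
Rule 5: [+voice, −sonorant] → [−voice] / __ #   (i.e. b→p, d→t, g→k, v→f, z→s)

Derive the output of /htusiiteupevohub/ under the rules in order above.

Rule 1 (intervocalic h-deletion): /h/ occurs between vowels /o/ and /u/, so it deletes. /htusiiteupevohub/ → htusiiteupevoub.
Rule 2 (intervocalic spirantization): /t/ is a stop between vowels /i/ and /e/, so it spirantizes to the fricative [s]. /p/ is a stop between vowels /u/ and /e/, so it spirantizes to the fricative [f]. /htusiiteupevoub/ → htusiiseufevoub.
Rule 3 (intervocalic voicing): /s/ is a voiceless obstruent between vowels /u/ and /i/, so it voices to [z]. /s/ is a voiceless obstruent between vowels /i/ and /e/, so it voices to [z]. /f/ is a voiceless obstruent between vowels /u/ and /e/, so it voices to [v]. /htusiiseufevoub/ → htuziizeuvevoub.
Rule 4 (high vowel syncope): no segment meets the environment; /htuziizeuvevoub/ is unchanged.
Rule 5 (final devoicing): /b/ is a voiced obstruent in word-final position, so it devoices to [p]. /htuziizeuvevoub/ → htuziizeuvevoup.

htuziizeuvevoup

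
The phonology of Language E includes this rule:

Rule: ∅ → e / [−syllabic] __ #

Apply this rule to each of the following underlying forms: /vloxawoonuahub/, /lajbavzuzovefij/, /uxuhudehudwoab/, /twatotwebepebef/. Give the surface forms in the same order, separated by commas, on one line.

/vloxawoonuahub/: the form ends in the consonant /b/, so [e] is inserted word-finally. → [vloxawoonuahube].
/lajbavzuzovefij/: the form ends in the consonant /j/, so [e] is inserted word-finally. → [lajbavzuzovefije].
/uxuhudehudwoab/: the form ends in the consonant /b/, so [e] is inserted word-finally. → [uxuhudehudwoabe].
/twatotwebepebef/: the form ends in the consonant /f/, so [e] is inserted word-finally. → [twatotwebepebefe].

vloxawoonuahube, lajbavzuzovefije, uxuhudehudwoabe, twatotwebepebefe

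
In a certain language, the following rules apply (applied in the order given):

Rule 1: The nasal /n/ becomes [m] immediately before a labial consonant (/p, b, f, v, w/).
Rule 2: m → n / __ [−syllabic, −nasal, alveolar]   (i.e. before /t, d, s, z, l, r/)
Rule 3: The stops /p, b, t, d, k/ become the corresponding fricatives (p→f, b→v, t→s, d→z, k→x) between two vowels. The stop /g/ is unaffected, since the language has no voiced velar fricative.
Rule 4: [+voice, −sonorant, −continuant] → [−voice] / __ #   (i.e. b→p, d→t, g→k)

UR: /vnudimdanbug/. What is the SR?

vnuzindambuk

Rule 1 (nasal place assimilation): /n/ precedes the labial consonant /b/, so it assimilates in place to [m]. /vnudimdanbug/ → vnudimdambug.
Rule 2 (nasal place assimilation): /m/ precedes the alveolar consonant /d/, so it assimilates in place to [n]. /vnudimdambug/ → vnudindambug.
Rule 3 (intervocalic spirantization): /d/ is a stop between vowels /u/ and /i/, so it spirantizes to the fricative [z]. /vnudindambug/ → vnuzindambug.
Rule 4 (final devoicing): /g/ is a voiced stop in word-final position, so it devoices to [k]. /vnuzindambug/ → vnuzindambuk.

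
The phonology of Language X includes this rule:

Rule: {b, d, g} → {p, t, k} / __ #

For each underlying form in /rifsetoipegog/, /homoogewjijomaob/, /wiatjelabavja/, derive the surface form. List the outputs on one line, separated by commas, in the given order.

rifsetoipegok, homoogewjijomaop, wiatjelabavja

/rifsetoipegog/: /g/ is a voiced stop in word-final position, so it devoices to [k]. → [rifsetoipegok].
/homoogewjijomaob/: /b/ is a voiced stop in word-final position, so it devoices to [p]. → [homoogewjijomaop].
/wiatjelabavja/: the rule's environment is not met; surfaces unchanged as [wiatjelabavja].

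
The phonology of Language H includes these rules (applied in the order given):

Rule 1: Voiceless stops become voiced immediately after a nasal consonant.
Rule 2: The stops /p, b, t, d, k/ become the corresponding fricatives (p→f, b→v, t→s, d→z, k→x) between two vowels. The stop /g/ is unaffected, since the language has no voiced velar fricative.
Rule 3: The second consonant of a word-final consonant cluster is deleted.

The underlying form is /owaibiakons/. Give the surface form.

owaiviaxon

Rule 1 (post-nasal voicing): no segment meets the environment; /owaibiakons/ is unchanged.
Rule 2 (intervocalic spirantization): /b/ is a stop between vowels /i/ and /i/, so it spirantizes to the fricative [v]. /k/ is a stop between vowels /a/ and /o/, so it spirantizes to the fricative [x]. /owaibiakons/ → owaiviaxons.
Rule 3 (final cluster simplification): /s/ is the second consonant of a word-final cluster /ns/, so it deletes. /owaiviaxons/ → owaiviaxon.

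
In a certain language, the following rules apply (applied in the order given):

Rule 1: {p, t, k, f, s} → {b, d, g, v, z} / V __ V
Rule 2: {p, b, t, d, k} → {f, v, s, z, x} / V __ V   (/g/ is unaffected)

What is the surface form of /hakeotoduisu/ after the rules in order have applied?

hageozozuizu

Rule 1 (intervocalic voicing): /k/ is a voiceless obstruent between vowels /a/ and /e/, so it voices to [g]. /t/ is a voiceless obstruent between vowels /o/ and /o/, so it voices to [d]. /s/ is a voiceless obstruent between vowels /i/ and /u/, so it voices to [z]. /hakeotoduisu/ → hageododuizu.
Rule 2 (intervocalic spirantization): /d/ is a stop between vowels /o/ and /o/, so it spirantizes to the fricative [z]. /d/ is a stop between vowels /o/ and /u/, so it spirantizes to the fricative [z]. /hageododuizu/ → hageozozuizu.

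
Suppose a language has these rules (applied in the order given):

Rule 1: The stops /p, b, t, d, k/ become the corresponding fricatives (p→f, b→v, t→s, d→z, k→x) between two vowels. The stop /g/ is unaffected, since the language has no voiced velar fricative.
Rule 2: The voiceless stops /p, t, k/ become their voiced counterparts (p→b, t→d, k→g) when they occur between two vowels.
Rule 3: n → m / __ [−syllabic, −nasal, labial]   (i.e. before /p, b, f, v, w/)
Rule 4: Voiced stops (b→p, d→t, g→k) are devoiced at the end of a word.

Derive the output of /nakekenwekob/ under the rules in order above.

naxexemwexop

Rule 1 (intervocalic spirantization): /k/ is a stop between vowels /a/ and /e/, so it spirantizes to the fricative [x]. /k/ is a stop between vowels /e/ and /e/, so it spirantizes to the fricative [x]. /k/ is a stop between vowels /e/ and /o/, so it spirantizes to the fricative [x]. /nakekenwekob/ → naxexenwexob.
Rule 2 (intervocalic voicing): no segment meets the environment; /naxexenwexob/ is unchanged.
Rule 3 (nasal place assimilation): /n/ precedes the labial consonant /w/, so it assimilates in place to [m]. /naxexenwexob/ → naxexemwexob.
Rule 4 (final devoicing): /b/ is a voiced stop in word-final position, so it devoices to [p]. /naxexemwexob/ → naxexemwexop.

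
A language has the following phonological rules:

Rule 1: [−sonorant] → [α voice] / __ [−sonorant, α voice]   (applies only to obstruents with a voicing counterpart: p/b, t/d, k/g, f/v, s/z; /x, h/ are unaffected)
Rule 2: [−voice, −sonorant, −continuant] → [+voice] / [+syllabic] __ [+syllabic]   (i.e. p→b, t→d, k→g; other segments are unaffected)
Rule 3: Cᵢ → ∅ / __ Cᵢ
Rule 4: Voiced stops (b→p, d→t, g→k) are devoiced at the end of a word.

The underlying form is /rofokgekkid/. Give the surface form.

Rule 1 (regressive voicing assimilation): /k/ precedes the voiced obstruent /g/, so it voices to [g] by assimilation. /rofokgekkid/ → rofoggekkid.
Rule 2 (intervocalic voicing): no segment meets the environment; /rofoggekkid/ is unchanged.
Rule 3 (degemination): /gg/ is a geminate; the first /g/ deletes. /kk/ is a geminate; the first /k/ deletes. /rofoggekkid/ → rofogekid.
Rule 4 (final devoicing): /d/ is a voiced stop in word-final position, so it devoices to [t]. /rofogekid/ → rofogekit.

rofogekit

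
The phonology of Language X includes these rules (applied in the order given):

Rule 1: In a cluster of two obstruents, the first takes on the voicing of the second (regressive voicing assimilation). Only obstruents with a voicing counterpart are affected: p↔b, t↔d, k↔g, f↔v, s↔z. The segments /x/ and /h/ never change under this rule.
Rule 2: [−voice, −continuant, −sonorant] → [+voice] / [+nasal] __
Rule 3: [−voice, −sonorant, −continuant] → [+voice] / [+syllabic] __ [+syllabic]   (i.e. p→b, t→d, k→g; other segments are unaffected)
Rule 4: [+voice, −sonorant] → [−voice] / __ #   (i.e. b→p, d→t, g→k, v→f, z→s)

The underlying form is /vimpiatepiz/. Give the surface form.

vimbiadebis

Rule 1 (regressive voicing assimilation): no segment meets the environment; /vimpiatepiz/ is unchanged.
Rule 2 (post-nasal voicing): /p/ is a voiceless stop immediately after the nasal /m/, so it voices to [b]. /vimpiatepiz/ → vimbiatepiz.
Rule 3 (intervocalic voicing): /t/ is a voiceless stop between vowels /a/ and /e/, so it voices to [d]. /p/ is a voiceless stop between vowels /e/ and /i/, so it voices to [b]. /vimbiatepiz/ → vimbiadebiz.
Rule 4 (final devoicing): /z/ is a voiced obstruent in word-final position, so it devoices to [s]. /vimbiadebiz/ → vimbiadebis.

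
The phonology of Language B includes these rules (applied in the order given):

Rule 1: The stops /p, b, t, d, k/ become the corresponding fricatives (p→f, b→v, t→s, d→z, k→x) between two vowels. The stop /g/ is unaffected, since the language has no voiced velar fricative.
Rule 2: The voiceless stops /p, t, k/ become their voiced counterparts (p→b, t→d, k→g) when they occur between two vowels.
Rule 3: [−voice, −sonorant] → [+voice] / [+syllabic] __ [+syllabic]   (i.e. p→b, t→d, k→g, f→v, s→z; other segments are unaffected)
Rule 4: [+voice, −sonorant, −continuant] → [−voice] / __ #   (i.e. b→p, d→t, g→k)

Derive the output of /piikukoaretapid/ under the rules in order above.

Rule 1 (intervocalic spirantization): /k/ is a stop between vowels /i/ and /u/, so it spirantizes to the fricative [x]. /k/ is a stop between vowels /u/ and /o/, so it spirantizes to the fricative [x]. /t/ is a stop between vowels /e/ and /a/, so it spirantizes to the fricative [s]. /p/ is a stop between vowels /a/ and /i/, so it spirantizes to the fricative [f]. /piikukoaretapid/ → piixuxoaresafid.
Rule 2 (intervocalic voicing): no segment meets the environment; /piixuxoaresafid/ is unchanged.
Rule 3 (intervocalic voicing): /s/ is a voiceless obstruent between vowels /e/ and /a/, so it voices to [z]. /f/ is a voiceless obstruent between vowels /a/ and /i/, so it voices to [v]. /piixuxoaresafid/ → piixuxoarezavid.
Rule 4 (final devoicing): /d/ is a voiced stop in word-final position, so it devoices to [t]. /piixuxoarezavid/ → piixuxoarezavit.

piixuxoarezavit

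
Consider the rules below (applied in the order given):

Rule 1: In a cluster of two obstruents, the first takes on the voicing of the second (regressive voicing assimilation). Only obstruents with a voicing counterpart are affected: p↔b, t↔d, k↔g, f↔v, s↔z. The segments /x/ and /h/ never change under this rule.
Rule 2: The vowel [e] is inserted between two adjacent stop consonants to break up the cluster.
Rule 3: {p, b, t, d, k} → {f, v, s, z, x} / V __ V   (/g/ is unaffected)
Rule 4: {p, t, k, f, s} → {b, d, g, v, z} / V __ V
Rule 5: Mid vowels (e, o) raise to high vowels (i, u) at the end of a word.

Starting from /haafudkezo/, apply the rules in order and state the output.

haavuzexezu

Rule 1 (regressive voicing assimilation): /d/ precedes the voiceless obstruent /k/, so it devoices to [t] by assimilation. /haafudkezo/ → haafutkezo.
Rule 2 (stop-cluster e-epenthesis): /t/ and /k/ form a stop–stop cluster, so [e] is inserted between them. /haafutkezo/ → haafutekezo.
Rule 3 (intervocalic spirantization): /t/ is a stop between vowels /u/ and /e/, so it spirantizes to the fricative [s]. /k/ is a stop between vowels /e/ and /e/, so it spirantizes to the fricative [x]. /haafutekezo/ → haafusexezo.
Rule 4 (intervocalic voicing): /f/ is a voiceless obstruent between vowels /a/ and /u/, so it voices to [v]. /s/ is a voiceless obstruent between vowels /u/ and /e/, so it voices to [z]. /haafusexezo/ → haavuzexezo.
Rule 5 (final vowel raising): /o/ is a mid vowel in word-final position, so it raises to [u]. /haavuzexezo/ → haavuzexezu.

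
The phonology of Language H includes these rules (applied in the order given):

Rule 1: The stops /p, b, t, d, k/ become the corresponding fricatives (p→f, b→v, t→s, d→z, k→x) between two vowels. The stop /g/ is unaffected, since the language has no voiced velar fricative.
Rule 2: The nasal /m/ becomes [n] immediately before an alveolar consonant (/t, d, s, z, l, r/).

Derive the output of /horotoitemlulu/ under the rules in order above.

Rule 1 (intervocalic spirantization): /t/ is a stop between vowels /o/ and /o/, so it spirantizes to the fricative [s]. /t/ is a stop between vowels /i/ and /e/, so it spirantizes to the fricative [s]. /horotoitemlulu/ → horosoisemlulu.
Rule 2 (nasal place assimilation): /m/ precedes the alveolar consonant /l/, so it assimilates in place to [n]. /horosoisemlulu/ → horosoisenlulu.

horosoisenlulu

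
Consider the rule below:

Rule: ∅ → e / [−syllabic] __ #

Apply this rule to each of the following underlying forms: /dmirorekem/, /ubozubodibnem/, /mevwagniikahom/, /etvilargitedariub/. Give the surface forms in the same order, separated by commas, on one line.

/dmirorekem/: the form ends in the consonant /m/, so [e] is inserted word-finally. → [dmirorekeme].
/ubozubodibnem/: the form ends in the consonant /m/, so [e] is inserted word-finally. → [ubozubodibneme].
/mevwagniikahom/: the form ends in the consonant /m/, so [e] is inserted word-finally. → [mevwagniikahome].
/etvilargitedariub/: the form ends in the consonant /b/, so [e] is inserted word-finally. → [etvilargitedariube].

dmirorekeme, ubozubodibneme, mevwagniikahome, etvilargitedariube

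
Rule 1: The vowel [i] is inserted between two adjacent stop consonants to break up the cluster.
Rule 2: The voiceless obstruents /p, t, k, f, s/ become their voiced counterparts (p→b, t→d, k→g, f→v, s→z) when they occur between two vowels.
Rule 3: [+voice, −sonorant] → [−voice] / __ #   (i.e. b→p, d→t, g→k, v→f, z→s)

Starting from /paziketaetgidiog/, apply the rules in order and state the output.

pazigedaedigidiok

Rule 1 (stop-cluster i-epenthesis): /t/ and /g/ form a stop–stop cluster, so [i] is inserted between them. /paziketaetgidiog/ → paziketaetigidiog.
Rule 2 (intervocalic voicing): /k/ is a voiceless obstruent between vowels /i/ and /e/, so it voices to [g]. /t/ is a voiceless obstruent between vowels /e/ and /a/, so it voices to [d]. /t/ is a voiceless obstruent between vowels /e/ and /i/, so it voices to [d]. /paziketaetigidiog/ → pazigedaedigidiog.
Rule 3 (final devoicing): /g/ is a voiced obstruent in word-final position, so it devoices to [k]. /pazigedaedigidiog/ → pazigedaedigidiok.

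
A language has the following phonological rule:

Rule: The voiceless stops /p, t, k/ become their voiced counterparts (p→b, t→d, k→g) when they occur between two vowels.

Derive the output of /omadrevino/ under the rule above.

No segment of /omadrevino/ meets the structural description of the rule, so the form surfaces unchanged.

omadrevino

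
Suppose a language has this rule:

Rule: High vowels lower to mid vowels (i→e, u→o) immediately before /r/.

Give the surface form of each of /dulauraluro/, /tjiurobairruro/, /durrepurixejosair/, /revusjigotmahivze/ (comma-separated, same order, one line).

dulaoraloro, tjiorobaerroro, dorreporixejosaer, revusjigotmahivze

/dulauraluro/: /u/ is a high vowel immediately before /r/, so it lowers to [o]. /u/ is a high vowel immediately before /r/, so it lowers to [o]. → [dulaoraloro].
/tjiurobairruro/: /u/ is a high vowel immediately before /r/, so it lowers to [o]. /i/ is a high vowel immediately before /r/, so it lowers to [e]. /u/ is a high vowel immediately before /r/, so it lowers to [o]. → [tjiorobaerroro].
/durrepurixejosair/: /u/ is a high vowel immediately before /r/, so it lowers to [o]. /u/ is a high vowel immediately before /r/, so it lowers to [o]. /i/ is a high vowel immediately before /r/, so it lowers to [e]. → [dorreporixejosaer].
/revusjigotmahivze/: the rule's environment is not met; surfaces unchanged as [revusjigotmahivze].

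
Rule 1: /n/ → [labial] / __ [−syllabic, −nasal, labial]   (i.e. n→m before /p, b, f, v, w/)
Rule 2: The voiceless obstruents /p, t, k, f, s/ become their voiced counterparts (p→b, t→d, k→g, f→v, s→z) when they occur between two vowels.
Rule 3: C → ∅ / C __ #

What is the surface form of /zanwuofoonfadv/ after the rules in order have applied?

Rule 1 (nasal place assimilation): /n/ precedes the labial consonant /w/, so it assimilates in place to [m]. /n/ precedes the labial consonant /f/, so it assimilates in place to [m]. /zanwuofoonfadv/ → zamwuofoomfadv.
Rule 2 (intervocalic voicing): /f/ is a voiceless obstruent between vowels /o/ and /o/, so it voices to [v]. /zamwuofoomfadv/ → zamwuovoomfadv.
Rule 3 (final cluster simplification): /v/ is the second consonant of a word-final cluster /dv/, so it deletes. /zamwuovoomfadv/ → zamwuovoomfad.

zamwuovoomfad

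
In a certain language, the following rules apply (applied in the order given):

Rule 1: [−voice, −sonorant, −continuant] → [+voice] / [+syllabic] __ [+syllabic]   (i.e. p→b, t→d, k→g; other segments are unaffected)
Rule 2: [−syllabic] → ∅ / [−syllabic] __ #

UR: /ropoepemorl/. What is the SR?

Rule 1 (intervocalic voicing): /p/ is a voiceless stop between vowels /o/ and /o/, so it voices to [b]. /p/ is a voiceless stop between vowels /e/ and /e/, so it voices to [b]. /ropoepemorl/ → roboebemorl.
Rule 2 (final cluster simplification): /l/ is the second consonant of a word-final cluster /rl/, so it deletes. /roboebemorl/ → roboebemor.

roboebemor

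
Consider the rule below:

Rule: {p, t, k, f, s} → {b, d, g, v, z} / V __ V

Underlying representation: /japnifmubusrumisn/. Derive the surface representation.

No segment of /japnifmubusrumisn/ meets the structural description of the rule, so the form surfaces unchanged.

japnifmubusrumisn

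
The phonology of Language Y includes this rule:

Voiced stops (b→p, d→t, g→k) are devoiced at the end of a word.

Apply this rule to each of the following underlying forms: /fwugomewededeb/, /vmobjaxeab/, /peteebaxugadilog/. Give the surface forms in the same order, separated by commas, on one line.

/fwugomewededeb/: /b/ is a voiced stop in word-final position, so it devoices to [p]. → [fwugomewededep].
/vmobjaxeab/: /b/ is a voiced stop in word-final position, so it devoices to [p]. → [vmobjaxeap].
/peteebaxugadilog/: /g/ is a voiced stop in word-final position, so it devoices to [k]. → [peteebaxugadilok].

fwugomewededep, vmobjaxeap, peteebaxugadilok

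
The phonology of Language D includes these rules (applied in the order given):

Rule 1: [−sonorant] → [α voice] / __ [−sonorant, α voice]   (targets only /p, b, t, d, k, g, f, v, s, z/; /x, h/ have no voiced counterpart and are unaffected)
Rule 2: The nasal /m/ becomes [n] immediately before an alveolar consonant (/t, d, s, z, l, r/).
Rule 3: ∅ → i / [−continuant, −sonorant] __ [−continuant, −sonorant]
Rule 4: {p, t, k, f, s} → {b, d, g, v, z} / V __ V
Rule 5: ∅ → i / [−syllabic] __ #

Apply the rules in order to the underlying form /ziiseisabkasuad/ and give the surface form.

ziizeizabigazuadi

Rule 1 (regressive voicing assimilation): /b/ precedes the voiceless obstruent /k/, so it devoices to [p] by assimilation. /ziiseisabkasuad/ → ziiseisapkasuad.
Rule 2 (nasal place assimilation): no segment meets the environment; /ziiseisapkasuad/ is unchanged.
Rule 3 (stop-cluster i-epenthesis): /p/ and /k/ form a stop–stop cluster, so [i] is inserted between them. /ziiseisapkasuad/ → ziiseisapikasuad.
Rule 4 (intervocalic voicing): /s/ is a voiceless obstruent between vowels /i/ and /e/, so it voices to [z]. /s/ is a voiceless obstruent between vowels /i/ and /a/, so it voices to [z]. /p/ is a voiceless obstruent between vowels /a/ and /i/, so it voices to [b]. /k/ is a voiceless obstruent between vowels /i/ and /a/, so it voices to [g]. /s/ is a voiceless obstruent between vowels /a/ and /u/, so it voices to [z]. /ziiseisapikasuad/ → ziizeizabigazuad.
Rule 5 (final i-epenthesis): the form ends in the consonant /d/, so [i] is inserted word-finally. /ziizeizabigazuad/ → ziizeizabigazuadi.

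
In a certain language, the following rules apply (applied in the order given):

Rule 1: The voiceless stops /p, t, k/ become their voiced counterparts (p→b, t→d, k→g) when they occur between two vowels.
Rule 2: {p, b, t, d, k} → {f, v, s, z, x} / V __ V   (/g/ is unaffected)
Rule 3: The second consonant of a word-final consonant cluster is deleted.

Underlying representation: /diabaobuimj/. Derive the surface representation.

diavaovuim

Rule 1 (intervocalic voicing): no segment meets the environment; /diabaobuimj/ is unchanged.
Rule 2 (intervocalic spirantization): /b/ is a stop between vowels /a/ and /a/, so it spirantizes to the fricative [v]. /b/ is a stop between vowels /o/ and /u/, so it spirantizes to the fricative [v]. /diabaobuimj/ → diavaovuimj.
Rule 3 (final cluster simplification): /j/ is the second consonant of a word-final cluster /mj/, so it deletes. /diavaovuimj/ → diavaovuim.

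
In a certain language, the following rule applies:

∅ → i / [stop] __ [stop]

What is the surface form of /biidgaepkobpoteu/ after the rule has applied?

/d/ and /g/ form a stop–stop cluster, so [i] is inserted between them.
/p/ and /k/ form a stop–stop cluster, so [i] is inserted between them.
/b/ and /p/ form a stop–stop cluster, so [i] is inserted between them.
Surface form: [biidigaepikobipoteu].

biidigaepikobipoteu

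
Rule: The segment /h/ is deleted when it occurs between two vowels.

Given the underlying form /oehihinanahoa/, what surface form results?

/h/ occurs between vowels /e/ and /i/, so it deletes.
/h/ occurs between vowels /i/ and /i/, so it deletes.
/h/ occurs between vowels /a/ and /o/, so it deletes.
Surface form: [oeiinanaoa].

oeiinanaoa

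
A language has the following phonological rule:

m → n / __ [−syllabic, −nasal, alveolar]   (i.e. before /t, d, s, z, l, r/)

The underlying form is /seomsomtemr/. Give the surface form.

/m/ precedes the alveolar consonant /s/, so it assimilates in place to [n].
/m/ precedes the alveolar consonant /t/, so it assimilates in place to [n].
/m/ precedes the alveolar consonant /r/, so it assimilates in place to [n].
Surface form: [seonsontenr].

seonsontenr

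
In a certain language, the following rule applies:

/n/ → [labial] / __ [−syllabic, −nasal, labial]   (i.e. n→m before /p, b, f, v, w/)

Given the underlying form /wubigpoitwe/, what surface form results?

wubigpoitwe

No segment of /wubigpoitwe/ meets the structural description of the rule, so the form surfaces unchanged.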